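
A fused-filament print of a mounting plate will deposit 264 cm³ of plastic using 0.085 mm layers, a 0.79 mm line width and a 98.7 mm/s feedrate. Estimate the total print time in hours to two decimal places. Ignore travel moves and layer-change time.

Bead cross-section: 0.085 × 0.79 → 0.06715 mm².
Toolpath length = 264 cm³ / 0.06715 mm² = 264000 / 0.06715 = 3931496.6 mm.
Print-move time: 3931496.6 / 98.7 → 39832.8 s.
In the requested units: 39832.8 s = 11.06 hours.

11.06 hours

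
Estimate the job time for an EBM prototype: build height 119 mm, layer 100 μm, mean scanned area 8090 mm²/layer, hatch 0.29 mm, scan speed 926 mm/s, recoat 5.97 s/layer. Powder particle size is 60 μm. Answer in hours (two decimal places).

11.93 hours

Layer count = ceil(119 / 0.1) = 1190.
Hatch length per layer: 8090 / 0.29 → 27896.6 mm.
Scan time per layer = 27896.6 / 926 = 30.1259 s.
Layer cycle: 30.1259 + 5.97 → 36.0959 s.
Build time = 1190 × 36.0959 = 42954.121 s = 11.93 hours.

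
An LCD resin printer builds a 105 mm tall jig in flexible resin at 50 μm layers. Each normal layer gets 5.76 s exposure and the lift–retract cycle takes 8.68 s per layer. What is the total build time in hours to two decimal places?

Layer count = ceil(105 / 0.05) = 2100.
Cycle time = 5.76 + 8.68 = 14.44 s.
Total = 2100 × 14.44 = 30324 s = 8.42 hours.

8.42 hours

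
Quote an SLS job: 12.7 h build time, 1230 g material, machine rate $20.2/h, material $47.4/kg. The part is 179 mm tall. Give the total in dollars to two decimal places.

$314.84

Machine-time cost = 20.2 × 12.7 = $256.54.
Material charge = 47.4 × 1230/1000 = $58.302.
Total = 256.54 + 58.302 = 314.842 ≈ $314.84.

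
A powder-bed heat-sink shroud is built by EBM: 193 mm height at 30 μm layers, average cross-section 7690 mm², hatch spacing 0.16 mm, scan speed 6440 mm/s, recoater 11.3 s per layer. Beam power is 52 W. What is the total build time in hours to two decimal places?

Number of layers: 193 / 0.03 → 6434 (rounded up).
Scan path per layer: 7690 / 0.16 → 48062.5 mm.
Per-layer scan time: 48062.5 / 6440 → 7.4631 s.
Layer cycle: 7.4631 + 11.3 → 18.7631 s.
Build time = 6434 × 18.7631 = 120721.7854 s = 33.53 hours.

33.53 hours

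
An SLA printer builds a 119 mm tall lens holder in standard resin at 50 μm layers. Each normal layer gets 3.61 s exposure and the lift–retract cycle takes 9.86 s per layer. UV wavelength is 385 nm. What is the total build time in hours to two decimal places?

8.91 hours

Layer count = ceil(119 / 0.05) = 2380.
Cycle time = 3.61 + 9.86, so 13.47 s.
Total = 2380 × 13.47 = 32058.6 s = 8.91 hours.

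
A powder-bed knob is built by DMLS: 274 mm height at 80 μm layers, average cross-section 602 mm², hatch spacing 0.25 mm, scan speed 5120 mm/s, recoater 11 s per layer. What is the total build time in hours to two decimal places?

10.91 hours

Layer count = ceil(274 / 0.08) = 3425.
Scan path per layer = 602 / 0.25, so 2408 mm.
Per-layer scan time = 2408 / 5120, so 0.4703 s.
Layer cycle = 0.4703 + 11 = 11.4703 s.
Build time = 3425 × 11.4703 = 39285.7775 s = 10.91 hours.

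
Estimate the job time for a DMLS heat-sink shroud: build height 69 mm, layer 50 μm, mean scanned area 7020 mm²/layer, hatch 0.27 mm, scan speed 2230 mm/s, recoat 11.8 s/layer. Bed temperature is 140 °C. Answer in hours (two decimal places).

Number of layers: 69 / 0.05 → 1380 (rounded up).
Per-layer scan distance = 7020 / 0.27 = 26000 mm.
Scan time per layer = 26000 / 2230 = 11.6592 s.
Time per layer: 11.6592 + 11.8 → 23.4592 s.
1380 layers × 23.4592 s/layer = 32373.696 s, i.e. 8.99 hours.

8.99 hours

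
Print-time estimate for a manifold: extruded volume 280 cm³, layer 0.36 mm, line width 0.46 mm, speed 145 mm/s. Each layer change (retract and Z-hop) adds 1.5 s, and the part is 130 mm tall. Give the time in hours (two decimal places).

Bead cross-section = 0.36 × 0.46 = 0.1656 mm².
Path length: 280000 mm³ / 0.1656 mm² → 1690821.3 mm.
Extrusion time = 1690821.3 / 145 = 11660.8 s.
Number of layers: 130 / 0.36 → 362 (rounded up).
Non-print overhead = 362 × 1.5, so 543 s.
Altogether 11660.8 + 543 = 12203.8 s, i.e. 3.39 hours.

3.39 hours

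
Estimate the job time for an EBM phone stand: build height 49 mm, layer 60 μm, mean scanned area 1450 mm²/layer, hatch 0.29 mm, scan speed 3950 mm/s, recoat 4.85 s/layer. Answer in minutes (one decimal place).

Number of layers: 49 / 0.06 → 817 (rounded up).
Per-layer scan distance = 1450 / 0.29 = 5000 mm.
Per-layer scan time = 5000 / 3950 = 1.2658 s.
Layer cycle = 1.2658 + 4.85 = 6.1158 s.
Build time = 817 × 6.1158 = 4996.6086 s = 83.3 minutes.

83.3 minutes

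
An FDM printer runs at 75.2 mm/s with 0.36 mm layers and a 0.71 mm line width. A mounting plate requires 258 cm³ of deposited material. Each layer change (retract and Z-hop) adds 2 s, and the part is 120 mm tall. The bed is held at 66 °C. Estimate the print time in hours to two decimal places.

3.91 hours

Line area = 0.36 × 0.71, so 0.2556 mm².
Path length: 258000 mm³ / 0.2556 mm² → 1009389.7 mm.
Time extruding: 1009389.7 / 75.2 → 13422.7 s.
Layer count = ceil(120 / 0.36) = 334.
Non-print overhead: 334 × 2 → 668 s.
Total = 13422.7 + 668 = 14090.7 s = 3.91 hours.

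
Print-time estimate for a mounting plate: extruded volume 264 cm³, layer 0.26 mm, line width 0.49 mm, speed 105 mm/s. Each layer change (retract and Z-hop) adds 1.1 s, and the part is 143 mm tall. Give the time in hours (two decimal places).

Line area: 0.26 × 0.49 → 0.1274 mm².
Toolpath length = 264 cm³ / 0.1274 mm² = 264000 / 0.1274 = 2072213.5 mm.
Extrusion time = 2072213.5 / 105, so 19735.4 s.
Layers = ⌈143/0.26⌉ = 550.
Layer-change overhead: 550 × 1.1 → 605 s.
Total = 19735.4 + 605 = 20340.4 s = 5.65 hours.

5.65 hours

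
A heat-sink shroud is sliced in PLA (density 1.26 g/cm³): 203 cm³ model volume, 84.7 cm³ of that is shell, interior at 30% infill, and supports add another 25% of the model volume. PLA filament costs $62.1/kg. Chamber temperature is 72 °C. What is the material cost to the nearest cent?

Infill region = 203 − 84.7, so 118.3 cm³.
Infill deposited = 0.30 × 118.3 = 35.49 cm³.
Support: 0.25 × 203 → 50.75 cm³.
Total printed volume = 84.7 + 35.49 + 50.75 = 170.94 cm³.
Mass: 170.94 × 1.26 → 215.3844 g.
At $62.1/kg: 215.3844/1000 × 62.1 = $13.38.

$13.38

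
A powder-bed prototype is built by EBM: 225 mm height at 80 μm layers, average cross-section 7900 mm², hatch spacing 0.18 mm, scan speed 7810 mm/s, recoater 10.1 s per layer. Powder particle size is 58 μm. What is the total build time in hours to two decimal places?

12.28 hours

Number of layers: 225 / 0.08 → 2813 (rounded up).
Hatch length per layer: 7900 / 0.18 → 43888.9 mm.
Beam time per layer = 43888.9 / 7810 = 5.6196 s.
Time per layer = 5.6196 + 10.1 = 15.7196 s.
Build time = 2813 × 15.7196 = 44219.2348 s = 12.28 hours.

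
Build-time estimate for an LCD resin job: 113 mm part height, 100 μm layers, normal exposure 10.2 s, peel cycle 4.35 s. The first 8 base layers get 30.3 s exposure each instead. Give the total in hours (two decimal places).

4.61 hours

Layers = ⌈113/0.1⌉ = 1130.
Burn-in layers = 8 × (30.3 + 4.35) = 277.2 s.
Remaining layers = 1122 × (10.2 + 4.35), so 16325.1 s.
Sum: 277.2 + 16325.1 = 16602.3 s → 4.61 hours.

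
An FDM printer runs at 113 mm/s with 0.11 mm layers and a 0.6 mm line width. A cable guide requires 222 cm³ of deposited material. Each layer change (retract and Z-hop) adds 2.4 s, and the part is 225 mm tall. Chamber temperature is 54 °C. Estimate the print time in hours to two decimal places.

9.63 hours

Bead cross-section: 0.11 × 0.6 → 0.066 mm².
Total extruded path = 222000/0.066 = 3363636.4 mm.
Extrusion time = 3363636.4 / 113 = 29766.7 s.
Number of layers: 225 / 0.11 → 2046 (rounded up).
Layer-change overhead = 2046 × 2.4 = 4910.4 s.
Altogether 29766.7 + 4910.4 = 34677.1 s, i.e. 9.63 hours.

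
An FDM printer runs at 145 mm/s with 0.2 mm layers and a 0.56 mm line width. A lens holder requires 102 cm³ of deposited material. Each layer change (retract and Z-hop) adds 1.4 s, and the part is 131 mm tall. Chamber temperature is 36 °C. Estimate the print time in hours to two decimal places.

Extrusion cross-section = 0.2 × 0.56, so 0.112 mm².
Path length: 102000 mm³ / 0.112 mm² → 910714.3 mm.
Time extruding: 910714.3 / 145 → 6280.8 s.
Layers = ⌈131/0.2⌉ = 655.
Z-hop total: 655 × 1.4 → 917 s.
Altogether 6280.8 + 917 = 7197.8 s, i.e. 2.00 hours.

2.00 hours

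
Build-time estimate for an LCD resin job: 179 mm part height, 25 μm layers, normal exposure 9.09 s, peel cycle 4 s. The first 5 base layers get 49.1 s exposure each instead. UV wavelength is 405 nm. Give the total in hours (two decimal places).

26.09 hours

Number of layers: 179 / 0.025 → 7160 (rounded up).
Burn-in layers: 5 × (49.1 + 4) → 265.5 s.
Regular layers = 7155 × (9.09 + 4), so 93658.95 s.
Total = 265.5 + 93658.95 = 93924.45 s = 26.09 hours.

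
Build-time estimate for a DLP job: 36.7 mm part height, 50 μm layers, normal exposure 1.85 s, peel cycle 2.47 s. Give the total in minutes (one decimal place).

Layer count = ceil(36.7 / 0.05) = 734.
Cycle time: 1.85 + 2.47 → 4.32 s.
Total = 734 × 4.32 = 3170.88 s = 52.8 minutes.

52.8 minutes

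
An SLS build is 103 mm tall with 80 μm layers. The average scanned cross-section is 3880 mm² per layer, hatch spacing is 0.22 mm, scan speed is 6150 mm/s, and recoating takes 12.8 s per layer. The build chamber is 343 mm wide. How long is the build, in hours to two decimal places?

5.61 hours

Layers = ⌈103/0.08⌉ = 1288.
Hatch length per layer = 3880 / 0.22, so 17636.4 mm.
Laser time per layer = 17636.4 / 6150, so 2.8677 s.
Layer cycle = 2.8677 + 12.8 = 15.6677 s.
Build time = 1288 × 15.6677 = 20179.9976 s = 5.61 hours.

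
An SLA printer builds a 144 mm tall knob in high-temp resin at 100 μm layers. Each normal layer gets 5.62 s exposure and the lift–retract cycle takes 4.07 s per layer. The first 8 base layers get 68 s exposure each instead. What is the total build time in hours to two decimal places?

4.01 hours

Number of layers: 144 / 0.1 → 1440 (rounded up).
Base layers: 8 × (68 + 4.07) → 576.56 s.
Regular layers = 1432 × (5.62 + 4.07), so 13876.08 s.
Sum: 576.56 + 13876.08 = 14452.64 s → 4.01 hours.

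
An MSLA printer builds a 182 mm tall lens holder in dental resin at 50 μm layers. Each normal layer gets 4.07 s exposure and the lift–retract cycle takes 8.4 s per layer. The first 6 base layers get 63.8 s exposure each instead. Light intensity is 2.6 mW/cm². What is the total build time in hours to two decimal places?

Number of layers: 182 / 0.05 → 3640 (rounded up).
Base layers: 6 × (63.8 + 8.4) → 433.2 s.
Regular layers = 3634 × (4.07 + 8.4), so 45315.98 s.
Sum: 433.2 + 45315.98 = 45749.18 s → 12.71 hours.

12.71 hours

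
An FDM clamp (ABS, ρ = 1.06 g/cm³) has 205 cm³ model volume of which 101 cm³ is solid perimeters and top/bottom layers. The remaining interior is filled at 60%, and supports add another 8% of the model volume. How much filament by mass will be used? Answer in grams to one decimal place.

190.6 g

Infill region = 205 − 101 = 104 cm³.
Infill deposited = 0.60 × 104, so 62.4 cm³.
Support = 0.08 × 205, so 16.4 cm³.
Total extruded: 101 + 62.4 + 16.4 → 179.8 cm³.
Mass: 179.8 × 1.06 → 190.588 g.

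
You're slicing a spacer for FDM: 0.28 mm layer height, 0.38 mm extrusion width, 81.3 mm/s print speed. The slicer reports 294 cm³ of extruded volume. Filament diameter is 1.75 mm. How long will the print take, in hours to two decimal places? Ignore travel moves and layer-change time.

9.44 hours

Line area: 0.28 × 0.38 → 0.1064 mm².
Total extruded path = 294000/0.1064 = 2763157.9 mm.
Time extruding = 2763157.9 / 81.3 = 33987.2 s.
33987.2 s = 9.44 hours.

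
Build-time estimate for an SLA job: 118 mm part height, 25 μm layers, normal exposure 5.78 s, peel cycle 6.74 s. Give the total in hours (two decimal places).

16.42 hours

Number of layers: 118 / 0.025 → 4720 (rounded up).
Cycle time = 5.78 + 6.74 = 12.52 s.
Total = 4720 × 12.52 = 59094.4 s = 16.42 hours.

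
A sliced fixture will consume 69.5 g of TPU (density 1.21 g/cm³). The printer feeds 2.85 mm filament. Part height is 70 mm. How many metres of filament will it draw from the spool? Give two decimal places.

Volume = 69.5 g / 1.21 g·cm⁻³ = 57.438 cm³ = 57438 mm³.
Cross-section of 2.85 mm filament: π·(2.85/2)² = 6.3794 mm².
L = V/A = 57438/6.3794 = 9003.67 mm → 9.00 m.

9.00 m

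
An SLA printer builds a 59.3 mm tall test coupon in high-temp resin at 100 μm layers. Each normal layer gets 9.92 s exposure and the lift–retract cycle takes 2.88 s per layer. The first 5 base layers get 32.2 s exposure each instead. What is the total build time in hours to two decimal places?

Layer count = ceil(59.3 / 0.1) = 593.
Base layers = 5 × (32.2 + 2.88), so 175.4 s.
Regular layers = 588 × (9.92 + 2.88), so 7526.4 s.
Sum: 175.4 + 7526.4 = 7701.8 s → 2.14 hours.

2.14 hours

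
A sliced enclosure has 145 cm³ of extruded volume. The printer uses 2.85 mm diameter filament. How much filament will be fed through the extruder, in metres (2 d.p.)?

22.73 m

Filament cross-section = π × (2.85/2)² = 6.3794 mm².
L = 145000 mm³ / 6.3794 mm² = 22729.41 mm, i.e. 22.73 m.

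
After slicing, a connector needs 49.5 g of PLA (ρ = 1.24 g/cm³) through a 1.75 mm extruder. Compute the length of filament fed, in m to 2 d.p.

16.60 m

Extruded volume: 49.5/1.24 = 39.9194 cm³ (39919.4 mm³).
A = π r² = π × 0.875² = 2.4053 mm².
Length = 39919.4 / 2.4053 = 16596.43 mm = 16.60 m.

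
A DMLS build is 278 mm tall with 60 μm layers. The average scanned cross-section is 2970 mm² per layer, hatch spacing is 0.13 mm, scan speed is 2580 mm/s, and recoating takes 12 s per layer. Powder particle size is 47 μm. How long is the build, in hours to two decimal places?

Layers = ⌈278/0.06⌉ = 4634.
Scan path per layer: 2970 / 0.13 → 22846.2 mm.
Per-layer scan time = 22846.2 / 2580, so 8.8551 s.
Layer cycle: 8.8551 + 12 → 20.8551 s.
Build time = 4634 × 20.8551 = 96642.5334 s = 26.85 hours.

26.85 hours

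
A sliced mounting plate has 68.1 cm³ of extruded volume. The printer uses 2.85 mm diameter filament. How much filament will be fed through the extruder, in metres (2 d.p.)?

Filament cross-section = π × (2.85/2)² = 6.3794 mm².
L = 68100 mm³ / 6.3794 mm² = 10674.99 mm, i.e. 10.67 m.

10.67 m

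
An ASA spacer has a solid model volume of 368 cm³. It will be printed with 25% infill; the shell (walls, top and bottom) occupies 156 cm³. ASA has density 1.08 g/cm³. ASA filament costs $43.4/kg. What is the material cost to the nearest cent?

Infill region = 368 − 156, so 212 cm³.
Infill volume = 0.25 × 212 = 53 cm³.
Total extruded: 156 + 53 → 209 cm³.
Mass: 209 × 1.08 → 225.72 g.
Cost = 225.72 g / 1000 × $43.4/kg = $9.80.

$9.80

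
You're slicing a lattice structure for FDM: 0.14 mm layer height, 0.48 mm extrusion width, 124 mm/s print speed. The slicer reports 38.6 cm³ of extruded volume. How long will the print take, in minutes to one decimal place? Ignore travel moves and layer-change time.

77.2 minutes

Bead cross-section = 0.14 × 0.48 = 0.0672 mm².
Toolpath length = 38.6 cm³ / 0.0672 mm² = 38600 / 0.0672 = 574404.8 mm.
Extrusion time = 574404.8 / 124, so 4632.3 s.
In the requested units: 4632.3 s = 77.2 minutes.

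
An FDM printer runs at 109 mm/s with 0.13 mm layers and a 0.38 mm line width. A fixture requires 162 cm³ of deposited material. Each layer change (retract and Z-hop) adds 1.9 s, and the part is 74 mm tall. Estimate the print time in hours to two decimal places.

8.66 hours

Line area = 0.13 × 0.38 = 0.0494 mm².
Path length: 162000 mm³ / 0.0494 mm² → 3279352.2 mm.
Time extruding = 3279352.2 / 109 = 30085.8 s.
Layer count = ceil(74 / 0.13) = 570.
Z-hop total: 570 × 1.9 → 1083 s.
Total = 30085.8 + 1083 = 31168.8 s = 8.66 hours.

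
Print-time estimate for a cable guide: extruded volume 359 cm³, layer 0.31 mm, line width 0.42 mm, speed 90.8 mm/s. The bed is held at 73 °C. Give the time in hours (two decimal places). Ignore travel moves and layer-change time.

8.44 hours

Bead cross-section: 0.31 × 0.42 → 0.1302 mm².
Total extruded path = 359000/0.1302 = 2757296.5 mm.
Extrusion time: 2757296.5 / 90.8 → 30366.7 s.
That's 30366.7 s → 8.44 hours.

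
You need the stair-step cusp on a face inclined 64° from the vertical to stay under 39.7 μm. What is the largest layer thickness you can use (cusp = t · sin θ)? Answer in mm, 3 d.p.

Layer height = cusp / sin(64°) = 0.0397 / 0.8988 = 0.044 mm.

0.044 mm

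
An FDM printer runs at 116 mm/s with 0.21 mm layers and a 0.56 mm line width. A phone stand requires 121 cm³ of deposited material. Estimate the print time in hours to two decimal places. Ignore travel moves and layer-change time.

2.46 hours

Line area = 0.21 × 0.56 = 0.1176 mm².
Path length: 121000 mm³ / 0.1176 mm² → 1028911.6 mm.
Print-move time = 1028911.6 / 116 = 8869.9 s.
That's 8869.9 s → 2.46 hours.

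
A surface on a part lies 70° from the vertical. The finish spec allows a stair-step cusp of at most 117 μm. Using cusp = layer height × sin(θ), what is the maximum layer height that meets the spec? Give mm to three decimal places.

Layer height = cusp / sin(70°) = 0.117 / 0.9397 = 0.125 mm.

0.125 mm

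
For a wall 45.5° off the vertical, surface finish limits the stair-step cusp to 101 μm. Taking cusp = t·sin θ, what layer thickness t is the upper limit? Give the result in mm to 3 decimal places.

t = h_c / sin θ = 0.101 / 0.7133 = 0.142 mm.

0.142 mm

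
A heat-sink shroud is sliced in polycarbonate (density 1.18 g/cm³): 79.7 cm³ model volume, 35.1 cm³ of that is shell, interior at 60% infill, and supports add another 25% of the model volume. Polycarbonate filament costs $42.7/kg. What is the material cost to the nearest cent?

$4.12

Infill region = 79.7 − 35.1, so 44.6 cm³.
Infill deposited = 0.60 × 44.6 = 26.76 cm³.
Support = 0.25 × 79.7, so 19.925 cm³.
Deposited volume = 35.1 + 26.76 + 19.925 = 81.785 cm³.
Mass = 81.785 × 1.18, so 96.5063 g.
Cost = 96.5063 g / 1000 × $42.7/kg = $4.12.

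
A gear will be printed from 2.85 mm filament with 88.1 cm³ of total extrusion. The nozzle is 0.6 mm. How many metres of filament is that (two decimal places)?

Cross-section of 2.85 mm filament: π·(2.85/2)² = 6.3794 mm².
Length = 88.1 cm³ / 6.3794 mm² = 88100 / 6.3794 = 13810.08 mm = 13.81 m.

13.81 m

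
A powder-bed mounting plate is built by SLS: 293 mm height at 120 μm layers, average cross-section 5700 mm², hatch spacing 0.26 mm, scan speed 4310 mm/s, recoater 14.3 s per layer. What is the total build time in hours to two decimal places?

13.15 hours

Layers = ⌈293/0.12⌉ = 2442.
Hatch length per layer: 5700 / 0.26 → 21923.1 mm.
Per-layer scan time = 21923.1 / 4310 = 5.0866 s.
Time per layer = 5.0866 + 14.3, so 19.3866 s.
Build time = 2442 × 19.3866 = 47342.0772 s = 13.15 hours.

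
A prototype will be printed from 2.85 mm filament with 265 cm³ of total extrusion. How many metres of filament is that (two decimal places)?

41.54 m

Filament cross-section = π × (2.85/2)² = 6.3794 mm².
Length = 265 cm³ / 6.3794 mm² = 265000 / 6.3794 = 41539.96 mm = 41.54 m.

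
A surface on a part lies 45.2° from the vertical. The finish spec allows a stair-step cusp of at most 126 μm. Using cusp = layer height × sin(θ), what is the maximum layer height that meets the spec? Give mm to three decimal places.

t = h_c / sin θ = 0.126 / 0.7096 = 0.178 mm.

0.178 mm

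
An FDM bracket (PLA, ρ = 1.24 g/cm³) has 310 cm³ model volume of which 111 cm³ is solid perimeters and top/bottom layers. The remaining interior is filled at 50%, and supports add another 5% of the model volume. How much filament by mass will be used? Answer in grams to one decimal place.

Interior volume = 310 − 111, so 199 cm³.
Infill volume = 0.50 × 199 = 99.5 cm³.
Support = 0.05 × 310 = 15.5 cm³.
Total printed volume: 111 + 99.5 + 15.5 → 226 cm³.
Mass = 226 × 1.24, so 280.24 g.

280.2 g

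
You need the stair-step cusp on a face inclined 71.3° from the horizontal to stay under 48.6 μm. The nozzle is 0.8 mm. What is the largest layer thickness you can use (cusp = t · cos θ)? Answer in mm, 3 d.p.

0.152 mm

Layer height = cusp / cos(71.3°) = 0.0486 / 0.3206 = 0.152 mm.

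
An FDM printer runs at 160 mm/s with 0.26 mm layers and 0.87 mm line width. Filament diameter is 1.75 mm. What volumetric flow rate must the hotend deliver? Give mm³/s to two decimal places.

36.19

Extrusion cross-section = 0.26 × 0.87 = 0.2262 mm².
Q = v·A = 160 × 0.2262 = 36.19 mm³/s.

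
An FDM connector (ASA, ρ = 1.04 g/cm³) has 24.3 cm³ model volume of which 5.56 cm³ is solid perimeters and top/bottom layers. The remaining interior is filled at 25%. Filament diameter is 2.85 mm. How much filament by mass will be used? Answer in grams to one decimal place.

Infill region = 24.3 − 5.56 = 18.74 cm³.
Deposited infill = 0.25 × 18.74, so 4.685 cm³.
Total printed volume: 5.56 + 4.685 → 10.245 cm³.
Mass: 10.245 × 1.04 → 10.6548 g.

10.7 g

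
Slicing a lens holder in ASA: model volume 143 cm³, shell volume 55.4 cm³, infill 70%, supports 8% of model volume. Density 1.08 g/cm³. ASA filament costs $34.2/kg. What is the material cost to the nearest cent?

Interior volume: 143 − 55.4 → 87.6 cm³.
Deposited infill = 0.70 × 87.6 = 61.32 cm³.
Support = 0.08 × 143 = 11.44 cm³.
Total printed volume = 55.4 + 61.32 + 11.44 = 128.16 cm³.
Mass: 128.16 × 1.08 → 138.4128 g.
Cost = 138.4128 g / 1000 × $34.2/kg = $4.73.

$4.73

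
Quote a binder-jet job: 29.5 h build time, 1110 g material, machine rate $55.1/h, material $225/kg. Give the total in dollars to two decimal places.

$1875.20

Machine-time cost: 55.1 × 29.5 → $1625.45.
Material cost = 225 × 1110/1000 = $249.75.
Job cost: 1625.45 + 249.75 = $1875.20.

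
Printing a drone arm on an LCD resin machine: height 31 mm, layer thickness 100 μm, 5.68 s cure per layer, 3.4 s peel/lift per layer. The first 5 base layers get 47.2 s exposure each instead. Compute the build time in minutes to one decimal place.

50.4 minutes

Layers = ⌈31/0.1⌉ = 310.
Burn-in layers = 5 × (47.2 + 3.4), so 253 s.
Regular layers = 305 × (5.68 + 3.4) = 2769.4 s.
Sum: 253 + 2769.4 = 3022.4 s → 50.4 minutes.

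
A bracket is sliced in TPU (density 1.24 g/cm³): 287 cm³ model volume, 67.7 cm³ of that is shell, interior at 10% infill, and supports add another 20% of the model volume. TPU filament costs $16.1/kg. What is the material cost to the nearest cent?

$2.94

Infill region: 287 − 67.7 → 219.3 cm³.
Infill deposited: 0.10 × 219.3 → 21.93 cm³.
Support = 0.20 × 287 = 57.4 cm³.
Total printed volume = 67.7 + 21.93 + 57.4 = 147.03 cm³.
Mass = 147.03 × 1.24 = 182.3172 g.
Cost = 182.3172 g / 1000 × $16.1/kg = $2.94.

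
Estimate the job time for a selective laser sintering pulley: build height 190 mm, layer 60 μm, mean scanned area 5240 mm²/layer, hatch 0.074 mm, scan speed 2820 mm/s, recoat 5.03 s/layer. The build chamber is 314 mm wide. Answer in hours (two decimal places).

26.52 hours

Layer count = ceil(190 / 0.06) = 3167.
Scan path per layer: 5240 / 0.074 → 70810.8 mm.
Per-layer scan time: 70810.8 / 2820 → 25.1102 s.
Per-layer time = 25.1102 + 5.03, so 30.1402 s.
Build time = 3167 × 30.1402 = 95454.0134 s = 26.52 hours.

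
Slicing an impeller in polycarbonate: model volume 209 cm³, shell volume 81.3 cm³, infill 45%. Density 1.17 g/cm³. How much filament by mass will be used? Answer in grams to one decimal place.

Volume inside the shell = 209 − 81.3 = 127.7 cm³.
Deposited infill = 0.45 × 127.7, so 57.465 cm³.
Total extruded = 81.3 + 57.465, so 138.765 cm³.
Mass = 138.765 × 1.17 = 162.35505 g.

162.4 g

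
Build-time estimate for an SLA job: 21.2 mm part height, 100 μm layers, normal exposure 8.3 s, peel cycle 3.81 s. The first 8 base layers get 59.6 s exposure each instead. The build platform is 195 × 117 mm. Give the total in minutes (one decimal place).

Layers = ⌈21.2/0.1⌉ = 212.
Bottom layers = 8 × (59.6 + 3.81) = 507.28 s.
Normal layers: 204 × (8.3 + 3.81) → 2470.44 s.
Sum: 507.28 + 2470.44 = 2977.72 s → 49.6 minutes.

49.6 minutes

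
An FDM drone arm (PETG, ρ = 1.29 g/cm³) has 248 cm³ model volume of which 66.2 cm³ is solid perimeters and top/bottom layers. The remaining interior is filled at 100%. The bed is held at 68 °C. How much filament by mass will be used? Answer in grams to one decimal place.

319.9 g

Interior volume = 248 − 66.2 = 181.8 cm³.
Infill volume = 1.00 × 181.8 = 181.8 cm³.
Total printed volume: 66.2 + 181.8 → 248 cm³.
Mass: 248 × 1.29 → 319.92 g.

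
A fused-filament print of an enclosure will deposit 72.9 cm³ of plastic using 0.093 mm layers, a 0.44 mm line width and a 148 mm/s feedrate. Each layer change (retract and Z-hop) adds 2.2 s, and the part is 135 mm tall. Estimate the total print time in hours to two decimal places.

Extrusion cross-section: 0.093 × 0.44 → 0.04092 mm².
Toolpath length = 72.9 cm³ / 0.04092 mm² = 72900 / 0.04092 = 1781524.9 mm.
Time extruding = 1781524.9 / 148, so 12037.3 s.
Layer count = ceil(135 / 0.093) = 1452.
Z-hop total = 1452 × 2.2 = 3194.4 s.
Altogether 12037.3 + 3194.4 = 15231.7 s, i.e. 4.23 hours.

4.23 hours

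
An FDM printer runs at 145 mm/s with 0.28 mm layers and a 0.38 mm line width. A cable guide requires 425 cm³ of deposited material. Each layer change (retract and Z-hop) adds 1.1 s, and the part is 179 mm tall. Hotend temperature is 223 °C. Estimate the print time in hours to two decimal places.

Line area = 0.28 × 0.38, so 0.1064 mm².
Path length: 425000 mm³ / 0.1064 mm² → 3994360.9 mm.
Extrusion time = 3994360.9 / 145, so 27547.3 s.
Layer count = ceil(179 / 0.28) = 640.
Non-print overhead = 640 × 1.1, so 704 s.
Altogether 27547.3 + 704 = 28251.3 s, i.e. 7.85 hours.

7.85 hours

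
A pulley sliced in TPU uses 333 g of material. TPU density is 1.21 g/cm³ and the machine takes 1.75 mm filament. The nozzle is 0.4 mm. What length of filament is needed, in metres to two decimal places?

Volume = 333 g / 1.21 g·cm⁻³ = 275.2066 cm³ = 275206.6 mm³.
A = π r² = π × 0.875² = 2.4053 mm².
Length = 275206.6 / 2.4053 = 114416.75 mm = 114.42 m.

114.42 m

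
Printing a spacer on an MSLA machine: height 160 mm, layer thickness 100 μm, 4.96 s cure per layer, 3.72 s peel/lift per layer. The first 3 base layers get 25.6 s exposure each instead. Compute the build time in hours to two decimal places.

3.87 hours

Number of layers: 160 / 0.1 → 1600 (rounded up).
Bottom layers: 3 × (25.6 + 3.72) → 87.96 s.
Normal layers = 1597 × (4.96 + 3.72), so 13861.96 s.
Sum: 87.96 + 13861.96 = 13949.92 s → 3.87 hours.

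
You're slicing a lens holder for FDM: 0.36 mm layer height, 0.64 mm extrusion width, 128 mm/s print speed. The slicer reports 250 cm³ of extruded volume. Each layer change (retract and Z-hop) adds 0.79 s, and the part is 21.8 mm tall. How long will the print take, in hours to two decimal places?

Bead cross-section = 0.36 × 0.64, so 0.2304 mm².
Path length: 250000 mm³ / 0.2304 mm² → 1085069.4 mm.
Print-move time = 1085069.4 / 128, so 8477.1 s.
Number of layers: 21.8 / 0.36 → 61 (rounded up).
Layer-change overhead = 61 × 0.79 = 48.19 s.
Altogether 8477.1 + 48.19 = 8525.29 s, i.e. 2.37 hours.

2.37 hours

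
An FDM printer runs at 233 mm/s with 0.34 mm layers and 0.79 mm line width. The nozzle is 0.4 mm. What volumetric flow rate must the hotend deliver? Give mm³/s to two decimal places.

62.58

Bead cross-section = 0.34 × 0.79, so 0.2686 mm².
Volumetric flow = 233 × 0.2686 = 62.58 mm³/s.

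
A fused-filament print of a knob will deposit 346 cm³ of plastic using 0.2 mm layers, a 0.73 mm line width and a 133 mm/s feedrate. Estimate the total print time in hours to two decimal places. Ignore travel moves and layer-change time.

4.95 hours

Bead cross-section = 0.2 × 0.73, so 0.146 mm².
Total extruded path = 346000/0.146 = 2369863 mm.
Print-move time = 2369863 / 133, so 17818.5 s.
17818.5 s = 4.95 hours.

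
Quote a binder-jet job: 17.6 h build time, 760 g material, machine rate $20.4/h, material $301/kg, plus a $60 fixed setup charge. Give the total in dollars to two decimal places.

Machine cost = 20.4 × 17.6 = $359.04.
Material charge = 301 × 760/1000, so $228.76.
Total = 359.04 + 228.76 + 60 = $647.80.

$647.80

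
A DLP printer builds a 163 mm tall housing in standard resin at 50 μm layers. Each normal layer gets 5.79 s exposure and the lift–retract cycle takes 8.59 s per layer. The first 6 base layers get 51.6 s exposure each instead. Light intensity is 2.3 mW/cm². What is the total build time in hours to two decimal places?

13.10 hours

Layers = ⌈163/0.05⌉ = 3260.
Burn-in layers = 6 × (51.6 + 8.59) = 361.14 s.
Regular layers = 3254 × (5.79 + 8.59), so 46792.52 s.
Total = 361.14 + 46792.52 = 47153.66 s = 13.10 hours.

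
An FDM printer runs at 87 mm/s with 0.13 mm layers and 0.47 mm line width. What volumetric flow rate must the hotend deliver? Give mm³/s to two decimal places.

Extrusion cross-section = 0.13 × 0.47, so 0.0611 mm².
Q = v·A = 87 × 0.0611 = 5.32 mm³/s.

5.32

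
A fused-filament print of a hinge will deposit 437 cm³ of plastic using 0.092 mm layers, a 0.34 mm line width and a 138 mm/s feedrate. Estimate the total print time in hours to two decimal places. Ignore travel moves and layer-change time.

28.12 hours

Line area = 0.092 × 0.34 = 0.03128 mm².
Path length: 437000 mm³ / 0.03128 mm² → 13970588.2 mm.
Extrusion time: 13970588.2 / 138 → 101236.1 s.
101236.1 s = 28.12 hours.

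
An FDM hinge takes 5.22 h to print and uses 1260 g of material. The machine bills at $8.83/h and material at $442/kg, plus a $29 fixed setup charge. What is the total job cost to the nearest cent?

$632.01

Machine-time cost: 8.83 × 5.22 → $46.0926.
Material charge: 442 × 1260/1000 → $556.92.
Total = 46.0926 + 556.92 + 29 = 632.0126 ≈ $632.01.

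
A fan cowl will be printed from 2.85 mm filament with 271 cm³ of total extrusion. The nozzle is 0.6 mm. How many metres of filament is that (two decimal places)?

42.48 m

A = π r² = π × 1.425² = 6.3794 mm².
L = 271000 mm³ / 6.3794 mm² = 42480.48 mm, i.e. 42.48 m.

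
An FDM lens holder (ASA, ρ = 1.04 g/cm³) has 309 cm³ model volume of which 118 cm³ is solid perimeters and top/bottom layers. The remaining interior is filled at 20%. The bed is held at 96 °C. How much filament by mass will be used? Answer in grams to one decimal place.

162.4 g

Interior volume = 309 − 118 = 191 cm³.
Infill volume: 0.20 × 191 → 38.2 cm³.
Total printed volume: 118 + 38.2 → 156.2 cm³.
Mass = 156.2 × 1.04, so 162.448 g.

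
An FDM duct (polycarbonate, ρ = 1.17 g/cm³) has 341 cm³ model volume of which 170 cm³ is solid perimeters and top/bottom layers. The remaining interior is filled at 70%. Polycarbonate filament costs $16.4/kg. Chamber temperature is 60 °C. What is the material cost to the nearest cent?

$5.56

Volume inside the shell = 341 − 170, so 171 cm³.
Infill deposited: 0.70 × 171 → 119.7 cm³.
Deposited volume = 170 + 119.7, so 289.7 cm³.
Mass: 289.7 × 1.17 → 338.949 g.
At $16.4/kg: 338.949/1000 × 16.4 = $5.56.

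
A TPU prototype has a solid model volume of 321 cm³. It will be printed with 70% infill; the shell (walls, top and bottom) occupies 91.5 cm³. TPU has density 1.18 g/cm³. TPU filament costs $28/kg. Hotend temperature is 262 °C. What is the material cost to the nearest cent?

$8.33

Interior volume: 321 − 91.5 → 229.5 cm³.
Infill deposited: 0.70 × 229.5 → 160.65 cm³.
Total printed volume = 91.5 + 160.65, so 252.15 cm³.
Mass = 252.15 × 1.18, so 297.537 g.
Cost = 297.537 g / 1000 × $28/kg = $8.33.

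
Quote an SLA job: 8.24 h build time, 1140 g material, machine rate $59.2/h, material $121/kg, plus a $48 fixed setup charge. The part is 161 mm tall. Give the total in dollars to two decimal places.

$673.75

Machine cost = 59.2 × 8.24 = $487.808.
Material cost = 121 × 1140/1000, so $137.94.
Adding setup: 487.808 + 137.94 + 48 → 673.748 ≈ $673.75.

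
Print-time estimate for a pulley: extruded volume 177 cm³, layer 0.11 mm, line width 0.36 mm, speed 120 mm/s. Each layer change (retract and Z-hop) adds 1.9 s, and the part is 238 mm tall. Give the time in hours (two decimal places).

Line area = 0.11 × 0.36 = 0.0396 mm².
Toolpath length = 177 cm³ / 0.0396 mm² = 177000 / 0.0396 = 4469697 mm.
Print-move time: 4469697 / 120 → 37247.5 s.
Layer count = ceil(238 / 0.11) = 2164.
Layer-change overhead: 2164 × 1.9 → 4111.6 s.
Total = 37247.5 + 4111.6 = 41359.1 s = 11.49 hours.

11.49 hours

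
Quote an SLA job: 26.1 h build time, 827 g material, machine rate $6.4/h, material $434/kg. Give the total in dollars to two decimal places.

Machine-time cost: 6.4 × 26.1 → $167.04.
Material charge = 434 × 827/1000 = $358.918.
Total = 167.04 + 358.918 = 525.958 ≈ $525.96.

$525.96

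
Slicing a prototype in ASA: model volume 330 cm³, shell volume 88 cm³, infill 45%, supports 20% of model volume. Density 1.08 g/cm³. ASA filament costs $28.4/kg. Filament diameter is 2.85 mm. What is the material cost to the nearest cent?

$8.06

Infill region = 330 − 88 = 242 cm³.
Infill volume: 0.45 × 242 → 108.9 cm³.
Support = 0.20 × 330 = 66 cm³.
Deposited volume: 88 + 108.9 + 66 → 262.9 cm³.
Mass = 262.9 × 1.08, so 283.932 g.
At $28.4/kg: 283.932/1000 × 28.4 = $8.06.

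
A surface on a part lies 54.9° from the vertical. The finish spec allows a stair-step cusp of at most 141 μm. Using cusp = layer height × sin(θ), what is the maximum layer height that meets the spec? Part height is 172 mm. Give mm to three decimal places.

sin(54.9°) = 0.8181; t_max = 0.141/0.8181 = 0.172 mm.

0.172 mm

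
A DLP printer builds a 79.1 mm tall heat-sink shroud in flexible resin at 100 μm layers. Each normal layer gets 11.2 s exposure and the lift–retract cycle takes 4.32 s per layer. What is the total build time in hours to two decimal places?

3.41 hours

Layer count = ceil(79.1 / 0.1) = 791.
Each layer takes = 11.2 + 4.32 = 15.52 s.
Total = 791 × 15.52 = 12276.32 s = 3.41 hours.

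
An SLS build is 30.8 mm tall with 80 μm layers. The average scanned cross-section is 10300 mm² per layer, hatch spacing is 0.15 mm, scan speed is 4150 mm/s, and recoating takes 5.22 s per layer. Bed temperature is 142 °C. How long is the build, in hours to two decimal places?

2.33 hours

Layer count = ceil(30.8 / 0.08) = 385.
Hatch length per layer = 10300 / 0.15, so 68666.7 mm.
Scan time per layer: 68666.7 / 4150 → 16.5462 s.
Layer cycle = 16.5462 + 5.22 = 21.7662 s.
385 layers × 21.7662 s/layer = 8379.987 s, i.e. 2.33 hours.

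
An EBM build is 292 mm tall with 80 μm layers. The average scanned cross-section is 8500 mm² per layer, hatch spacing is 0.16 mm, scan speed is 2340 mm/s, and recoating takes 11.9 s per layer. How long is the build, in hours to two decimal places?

Number of layers: 292 / 0.08 → 3650 (rounded up).
Per-layer scan distance: 8500 / 0.16 → 53125 mm.
Scan time per layer = 53125 / 2340 = 22.703 s.
Time per layer = 22.703 + 11.9 = 34.603 s.
3650 layers × 34.603 s/layer = 126300.95 s, i.e. 35.08 hours.

35.08 hours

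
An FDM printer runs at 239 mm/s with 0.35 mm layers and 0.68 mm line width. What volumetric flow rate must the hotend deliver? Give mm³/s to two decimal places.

A = 0.35 × 0.68 = 0.238 mm².
Q = v·A = 239 × 0.238 = 56.88 mm³/s.

56.88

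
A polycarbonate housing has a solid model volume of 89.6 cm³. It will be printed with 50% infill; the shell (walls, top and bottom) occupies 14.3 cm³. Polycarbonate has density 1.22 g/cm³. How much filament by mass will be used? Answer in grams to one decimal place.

63.4 g

Volume inside the shell: 89.6 − 14.3 → 75.3 cm³.
Infill volume = 0.50 × 75.3 = 37.65 cm³.
Deposited volume = 14.3 + 37.65 = 51.95 cm³.
Mass = 51.95 × 1.22 = 63.379 g.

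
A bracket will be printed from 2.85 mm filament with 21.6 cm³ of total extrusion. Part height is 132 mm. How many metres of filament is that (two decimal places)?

A = π r² = π × 1.425² = 6.3794 mm².
L = 21600 mm³ / 6.3794 mm² = 3385.9 mm, i.e. 3.39 m.

3.39 m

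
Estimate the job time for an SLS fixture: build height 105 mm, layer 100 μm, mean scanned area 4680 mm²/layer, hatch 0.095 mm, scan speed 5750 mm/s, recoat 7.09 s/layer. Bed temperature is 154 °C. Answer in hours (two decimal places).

Number of layers: 105 / 0.1 → 1050 (rounded up).
Hatch length per layer: 4680 / 0.095 → 49263.2 mm.
Laser time per layer = 49263.2 / 5750, so 8.5675 s.
Layer cycle = 8.5675 + 7.09, so 15.6575 s.
Total: 1050 × 15.6575 s = 16440.375 s → 4.57 hours.

4.57 hours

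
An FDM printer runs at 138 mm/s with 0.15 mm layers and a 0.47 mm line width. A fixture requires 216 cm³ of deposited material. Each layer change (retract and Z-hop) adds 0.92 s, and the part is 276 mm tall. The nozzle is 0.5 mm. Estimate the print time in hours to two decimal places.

Bead cross-section = 0.15 × 0.47 = 0.0705 mm².
Toolpath length = 216 cm³ / 0.0705 mm² = 216000 / 0.0705 = 3063829.8 mm.
Time extruding = 3063829.8 / 138, so 22201.7 s.
Layer count = ceil(276 / 0.15) = 1840.
Z-hop total = 1840 × 0.92 = 1692.8 s.
Altogether 22201.7 + 1692.8 = 23894.5 s, i.e. 6.64 hours.

6.64 hours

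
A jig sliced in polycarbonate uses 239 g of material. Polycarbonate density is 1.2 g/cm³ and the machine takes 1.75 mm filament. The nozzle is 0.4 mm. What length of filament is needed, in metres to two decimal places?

Extruded volume: 239/1.2 = 199.1667 cm³ (199166.7 mm³).
A = π r² = π × 0.875² = 2.4053 mm².
Length = 199166.7 / 2.4053 = 82803.27 mm = 82.80 m.

82.80 m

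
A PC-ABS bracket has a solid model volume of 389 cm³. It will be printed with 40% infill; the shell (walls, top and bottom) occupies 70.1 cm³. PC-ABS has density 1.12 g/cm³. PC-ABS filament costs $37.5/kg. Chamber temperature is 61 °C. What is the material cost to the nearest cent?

Interior volume = 389 − 70.1 = 318.9 cm³.
Infill deposited: 0.40 × 318.9 → 127.56 cm³.
Deposited volume = 70.1 + 127.56 = 197.66 cm³.
Mass: 197.66 × 1.12 → 221.3792 g.
At $37.5/kg: 221.3792/1000 × 37.5 = $8.30.

$8.30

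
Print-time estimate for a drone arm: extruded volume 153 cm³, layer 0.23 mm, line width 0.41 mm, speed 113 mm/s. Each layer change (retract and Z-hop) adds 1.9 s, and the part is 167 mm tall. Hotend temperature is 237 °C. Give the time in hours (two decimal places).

4.37 hours

Bead cross-section = 0.23 × 0.41, so 0.0943 mm².
Path length: 153000 mm³ / 0.0943 mm² → 1622481.4 mm.
Extrusion time = 1622481.4 / 113 = 14358.2 s.
Layer count = ceil(167 / 0.23) = 727.
Non-print overhead = 727 × 1.9, so 1381.3 s.
Total = 14358.2 + 1381.3 = 15739.5 s = 4.37 hours.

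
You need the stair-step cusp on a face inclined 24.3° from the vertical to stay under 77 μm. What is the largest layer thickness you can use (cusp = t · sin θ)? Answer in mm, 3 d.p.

Layer height = cusp / sin(24.3°) = 0.077 / 0.4115 = 0.187 mm.

0.187 mm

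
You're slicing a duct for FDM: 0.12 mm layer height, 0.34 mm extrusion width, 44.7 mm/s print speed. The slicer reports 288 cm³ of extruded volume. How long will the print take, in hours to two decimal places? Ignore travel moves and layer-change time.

43.87 hours

Extrusion cross-section: 0.12 × 0.34 → 0.0408 mm².
Total extruded path = 288000/0.0408 = 7058823.5 mm.
Extrusion time = 7058823.5 / 44.7, so 157915.5 s.
In the requested units: 157915.5 s = 43.87 hours.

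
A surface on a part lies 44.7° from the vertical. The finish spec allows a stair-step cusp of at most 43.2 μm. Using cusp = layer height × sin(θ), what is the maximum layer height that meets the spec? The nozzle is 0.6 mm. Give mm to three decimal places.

0.061 mm

sin(44.7°) = 0.7034; t_max = 0.0432/0.7034 = 0.061 mm.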